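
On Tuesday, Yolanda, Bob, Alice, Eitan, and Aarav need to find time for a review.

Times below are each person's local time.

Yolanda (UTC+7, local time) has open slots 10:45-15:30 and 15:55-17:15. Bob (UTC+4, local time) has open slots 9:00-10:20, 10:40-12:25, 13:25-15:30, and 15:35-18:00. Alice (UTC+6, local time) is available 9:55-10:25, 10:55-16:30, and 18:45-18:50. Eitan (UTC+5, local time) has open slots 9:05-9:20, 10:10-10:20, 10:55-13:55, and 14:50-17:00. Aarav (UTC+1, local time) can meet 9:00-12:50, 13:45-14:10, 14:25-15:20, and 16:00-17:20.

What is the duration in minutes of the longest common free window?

25 minutes

Yolanda → UTC: 03:45–08:30, 08:55–10:15.
Bob → UTC: 05:00–06:20, 06:40–08:25, 09:25–11:30, 11:35–14:00.
Alice → UTC: 03:55–04:25, 04:55–10:30, 12:45–12:50.
Eitan → UTC: 04:05–04:20, 05:10–05:20, 05:55–08:55, 09:50–12:00.
Aarav → UTC: 08:00–11:50, 12:45–13:10, 13:25–14:20, 15:00–16:20.
Yolanda ∩ Bob: 05:00–06:20, 06:40–08:25, 09:25–10:15.
Yolanda ∩ Bob ∩ Alice: 05:00–06:20, 06:40–08:25, 09:25–10:15.
Yolanda ∩ Bob ∩ Alice ∩ Eitan: 05:10–05:20, 05:55–06:20, 06:40–08:25, 09:50–10:15.
Yolanda ∩ Bob ∩ Alice ∩ Eitan ∩ Aarav: 08:00–08:25, 09:50–10:15.
Common window lengths: 25, 25 min; longest is 25.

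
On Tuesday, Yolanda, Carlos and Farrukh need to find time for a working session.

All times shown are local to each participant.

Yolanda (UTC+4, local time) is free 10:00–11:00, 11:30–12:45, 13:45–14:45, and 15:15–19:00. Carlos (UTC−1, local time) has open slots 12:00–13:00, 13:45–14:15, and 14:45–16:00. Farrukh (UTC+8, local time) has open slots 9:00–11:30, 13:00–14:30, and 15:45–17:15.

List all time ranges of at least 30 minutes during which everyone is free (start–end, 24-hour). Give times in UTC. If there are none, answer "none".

none

Yolanda → UTC: 06:00–07:00, 07:30–08:45, 09:45–10:45, 11:15–15:00.
Carlos → UTC: 13:00–14:00, 14:45–15:15, 15:45–17:00.
Farrukh → UTC: 01:00–03:30, 05:00–06:30, 07:45–09:15.
Yolanda ∩ Carlos: 13:00–14:00, 14:45–15:00.
Yolanda ∩ Carlos ∩ Farrukh: (none).
Windows ≥ 30 min: (none).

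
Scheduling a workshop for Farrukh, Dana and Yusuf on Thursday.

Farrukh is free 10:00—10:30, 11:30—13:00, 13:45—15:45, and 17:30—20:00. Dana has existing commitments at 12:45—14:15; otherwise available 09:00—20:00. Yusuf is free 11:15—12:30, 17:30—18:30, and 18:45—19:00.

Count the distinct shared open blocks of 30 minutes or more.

2

Dana free within 09:00–20:00: 09:00–12:45, 14:15–20:00.
Farrukh ∩ Dana: 10:00–10:30, 11:30–12:45, 14:15–15:45, 17:30–20:00.
Farrukh ∩ Dana ∩ Yusuf: 11:30–12:30, 17:30–18:30, 18:45–19:00.
Windows ≥ 30 min: 11:30–12:30, 17:30–18:30.
That's 2 windows.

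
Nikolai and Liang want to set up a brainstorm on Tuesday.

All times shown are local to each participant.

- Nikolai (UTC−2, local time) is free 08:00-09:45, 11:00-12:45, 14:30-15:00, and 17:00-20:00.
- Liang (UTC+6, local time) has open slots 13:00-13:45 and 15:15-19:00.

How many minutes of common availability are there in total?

Nikolai → UTC: 10:00–11:45, 13:00–14:45, 16:30–17:00, 19:00–22:00.
Liang → UTC: 07:00–07:45, 09:15–13:00.
Nikolai ∩ Liang: 10:00–11:45.
Total common minutes: 105.

105 minutes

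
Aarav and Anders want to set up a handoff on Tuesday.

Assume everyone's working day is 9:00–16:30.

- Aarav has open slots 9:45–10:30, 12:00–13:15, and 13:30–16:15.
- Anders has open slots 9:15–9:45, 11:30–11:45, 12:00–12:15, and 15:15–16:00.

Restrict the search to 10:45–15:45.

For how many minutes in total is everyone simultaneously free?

45 minutes

Aarav ∩ Anders: 12:00–12:15, 15:15–16:00.
Restricted to 10:45–15:45: 12:00–12:15, 15:15–15:45.
Total common minutes: 15 + 30 = 45.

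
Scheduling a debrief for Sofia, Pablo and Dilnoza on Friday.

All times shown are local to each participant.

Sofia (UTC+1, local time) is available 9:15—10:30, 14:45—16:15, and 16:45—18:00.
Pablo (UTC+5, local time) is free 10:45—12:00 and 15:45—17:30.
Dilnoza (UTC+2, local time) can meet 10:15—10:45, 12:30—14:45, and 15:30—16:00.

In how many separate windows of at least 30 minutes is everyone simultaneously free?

Sofia → UTC: 08:15–09:30, 13:45–15:15, 15:45–17:00.
Pablo → UTC: 05:45–07:00, 10:45–12:30.
Dilnoza → UTC: 08:15–08:45, 10:30–12:45, 13:30–14:00.
Sofia ∩ Pablo: (none).
Sofia ∩ Pablo ∩ Dilnoza: (none).
Windows ≥ 30 min: (none).
That's 0 windows.

0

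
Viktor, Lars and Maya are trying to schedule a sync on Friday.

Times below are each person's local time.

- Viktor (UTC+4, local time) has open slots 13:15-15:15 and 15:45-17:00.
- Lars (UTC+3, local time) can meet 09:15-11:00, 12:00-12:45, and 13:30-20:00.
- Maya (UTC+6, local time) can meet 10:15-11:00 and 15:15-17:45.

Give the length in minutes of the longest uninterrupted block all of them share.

45 minutes

Viktor → UTC: 09:15–11:15, 11:45–13:00.
Lars → UTC: 06:15–08:00, 09:00–09:45, 10:30–17:00.
Maya → UTC: 04:15–05:00, 09:15–11:45.
Viktor ∩ Lars: 09:15–09:45, 10:30–11:15, 11:45–13:00.
Viktor ∩ Lars ∩ Maya: 09:15–09:45, 10:30–11:15.
Common window lengths: 30, 45 min; longest is 45.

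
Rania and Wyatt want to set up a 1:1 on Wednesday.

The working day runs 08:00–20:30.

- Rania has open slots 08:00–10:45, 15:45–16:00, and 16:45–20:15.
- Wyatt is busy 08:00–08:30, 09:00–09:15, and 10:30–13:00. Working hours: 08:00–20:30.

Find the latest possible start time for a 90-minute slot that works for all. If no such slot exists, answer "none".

Wyatt free within 08:00–20:30: 08:30–09:00, 09:15–10:30, 13:00–20:30.
Rania ∩ Wyatt: 08:30–09:00, 09:15–10:30, 15:45–16:00, 16:45–20:15.
Windows ≥ 90 min: 16:45–20:15.
Latest start in the last window 16:45–20:15 is 20:15 − 90 min = 18:45.

18:45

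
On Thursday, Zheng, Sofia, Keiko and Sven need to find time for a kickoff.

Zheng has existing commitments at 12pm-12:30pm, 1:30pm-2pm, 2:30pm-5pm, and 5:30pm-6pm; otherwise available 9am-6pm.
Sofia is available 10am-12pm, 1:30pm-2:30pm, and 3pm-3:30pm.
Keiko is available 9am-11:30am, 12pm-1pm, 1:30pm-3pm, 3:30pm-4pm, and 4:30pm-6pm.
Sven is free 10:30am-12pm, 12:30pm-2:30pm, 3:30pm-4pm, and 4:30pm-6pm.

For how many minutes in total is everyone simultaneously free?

90 minutes

Zheng free within 09:00–18:00: 09:00–12:00, 12:30–13:30, 14:00–14:30, 17:00–17:30.
Zheng ∩ Sofia: 10:00–12:00, 14:00–14:30.
Zheng ∩ Sofia ∩ Keiko: 10:00–11:30, 14:00–14:30.
Zheng ∩ Sofia ∩ Keiko ∩ Sven: 10:30–11:30, 14:00–14:30.
Total common minutes: 60 + 30 = 90.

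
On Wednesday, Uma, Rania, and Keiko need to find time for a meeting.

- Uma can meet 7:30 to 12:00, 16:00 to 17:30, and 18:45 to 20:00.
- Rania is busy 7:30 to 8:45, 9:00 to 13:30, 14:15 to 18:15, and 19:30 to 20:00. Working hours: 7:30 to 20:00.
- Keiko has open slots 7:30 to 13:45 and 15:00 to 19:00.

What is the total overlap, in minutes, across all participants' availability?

Rania free within 07:30–20:00: 08:45–09:00, 13:30–14:15, 18:15–19:30.
Uma ∩ Rania: 08:45–09:00, 18:45–19:30.
Uma ∩ Rania ∩ Keiko: 08:45–09:00, 18:45–19:00.
Total common minutes: 15 + 15 = 30.

30 minutes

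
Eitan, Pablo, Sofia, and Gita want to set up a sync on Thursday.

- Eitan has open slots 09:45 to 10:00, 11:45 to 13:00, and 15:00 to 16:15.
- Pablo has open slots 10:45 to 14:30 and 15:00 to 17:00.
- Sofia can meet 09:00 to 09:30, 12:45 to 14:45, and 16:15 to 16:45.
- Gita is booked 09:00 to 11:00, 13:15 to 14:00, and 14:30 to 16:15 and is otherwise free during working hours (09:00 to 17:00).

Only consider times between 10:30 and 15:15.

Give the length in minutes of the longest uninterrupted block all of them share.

15 minutes

Gita free within 09:00–17:00: 11:00–13:15, 14:00–14:30, 16:15–17:00.
Eitan ∩ Pablo: 11:45–13:00, 15:00–16:15.
Eitan ∩ Pablo ∩ Sofia: 12:45–13:00.
Eitan ∩ Pablo ∩ Sofia ∩ Gita: 12:45–13:00.
Restricted to 10:30–15:15: 12:45–13:00.
Single common window of 15 minutes.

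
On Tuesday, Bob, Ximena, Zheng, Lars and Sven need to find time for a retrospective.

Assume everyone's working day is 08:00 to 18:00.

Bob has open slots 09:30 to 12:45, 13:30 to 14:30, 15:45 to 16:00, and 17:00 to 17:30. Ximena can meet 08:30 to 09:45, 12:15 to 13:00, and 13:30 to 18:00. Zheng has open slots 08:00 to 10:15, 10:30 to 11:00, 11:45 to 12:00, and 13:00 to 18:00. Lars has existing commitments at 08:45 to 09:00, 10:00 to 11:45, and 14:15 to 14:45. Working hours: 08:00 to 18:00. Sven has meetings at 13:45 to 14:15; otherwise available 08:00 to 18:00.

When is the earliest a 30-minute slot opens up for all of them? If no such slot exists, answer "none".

Lars free within 08:00–18:00: 08:00–08:45, 09:00–10:00, 11:45–14:15, 14:45–18:00.
Sven free within 08:00–18:00: 08:00–13:45, 14:15–18:00.
Bob ∩ Ximena: 09:30–09:45, 12:15–12:45, 13:30–14:30, 15:45–16:00, 17:00–17:30.
Bob ∩ Ximena ∩ Zheng: 09:30–09:45, 13:30–14:30, 15:45–16:00, 17:00–17:30.
Bob ∩ Ximena ∩ Zheng ∩ Lars: 09:30–09:45, 13:30–14:15, 15:45–16:00, 17:00–17:30.
Bob ∩ Ximena ∩ Zheng ∩ Lars ∩ Sven: 09:30–09:45, 13:30–13:45, 15:45–16:00, 17:00–17:30.
Windows ≥ 30 min: 17:00–17:30.
Earliest such window starts at 17:00.

17:00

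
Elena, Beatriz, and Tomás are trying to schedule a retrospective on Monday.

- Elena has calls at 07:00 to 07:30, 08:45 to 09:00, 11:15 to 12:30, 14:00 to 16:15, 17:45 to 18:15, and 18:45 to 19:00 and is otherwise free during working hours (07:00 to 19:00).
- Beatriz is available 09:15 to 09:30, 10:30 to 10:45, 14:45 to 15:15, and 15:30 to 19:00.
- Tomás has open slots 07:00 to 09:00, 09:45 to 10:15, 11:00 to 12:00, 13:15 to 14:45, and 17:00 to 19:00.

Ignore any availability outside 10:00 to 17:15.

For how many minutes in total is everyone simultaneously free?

Elena free within 07:00–19:00: 07:30–08:45, 09:00–11:15, 12:30–14:00, 16:15–17:45, 18:15–18:45.
Elena ∩ Beatriz: 09:15–09:30, 10:30–10:45, 16:15–17:45, 18:15–18:45.
Elena ∩ Beatriz ∩ Tomás: 17:00–17:45, 18:15–18:45.
Restricted to 10:00–17:15: 17:00–17:15.
Total common minutes: 15.

15 minutes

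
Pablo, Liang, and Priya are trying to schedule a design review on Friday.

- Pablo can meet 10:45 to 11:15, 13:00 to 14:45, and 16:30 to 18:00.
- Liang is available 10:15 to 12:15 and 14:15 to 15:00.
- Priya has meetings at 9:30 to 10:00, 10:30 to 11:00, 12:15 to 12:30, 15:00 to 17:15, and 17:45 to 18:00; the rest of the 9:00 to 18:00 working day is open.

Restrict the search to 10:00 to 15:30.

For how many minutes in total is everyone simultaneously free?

45 minutes

Priya free within 09:00–18:00: 09:00–09:30, 10:00–10:30, 11:00–12:15, 12:30–15:00, 17:15–17:45.
Pablo ∩ Liang: 10:45–11:15, 14:15–14:45.
Pablo ∩ Liang ∩ Priya: 11:00–11:15, 14:15–14:45.
Restricted to 10:00–15:30: 11:00–11:15, 14:15–14:45.
Total common minutes: 15 + 30 = 45.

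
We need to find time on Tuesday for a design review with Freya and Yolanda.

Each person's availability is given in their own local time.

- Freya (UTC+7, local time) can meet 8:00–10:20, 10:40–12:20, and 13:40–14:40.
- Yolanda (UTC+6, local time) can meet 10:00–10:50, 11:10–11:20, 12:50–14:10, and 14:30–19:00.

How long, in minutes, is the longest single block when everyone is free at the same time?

50 minutes

Freya → UTC: 01:00–03:20, 03:40–05:20, 06:40–07:40.
Yolanda → UTC: 04:00–04:50, 05:10–05:20, 06:50–08:10, 08:30–13:00.
Freya ∩ Yolanda: 04:00–04:50, 05:10–05:20, 06:50–07:40.
Common window lengths: 50, 10, 50 min; longest is 50.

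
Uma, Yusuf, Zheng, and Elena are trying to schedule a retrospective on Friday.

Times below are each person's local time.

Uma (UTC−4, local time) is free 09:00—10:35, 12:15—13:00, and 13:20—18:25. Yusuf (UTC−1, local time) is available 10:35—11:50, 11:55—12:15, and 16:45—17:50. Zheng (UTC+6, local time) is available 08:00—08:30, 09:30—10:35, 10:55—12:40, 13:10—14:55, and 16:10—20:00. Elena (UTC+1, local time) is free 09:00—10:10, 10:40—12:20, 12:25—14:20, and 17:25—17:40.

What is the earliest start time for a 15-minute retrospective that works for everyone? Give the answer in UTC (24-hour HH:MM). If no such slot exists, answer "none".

13:00

Uma → UTC: 13:00–14:35, 16:15–17:00, 17:20–22:25.
Yusuf → UTC: 11:35–12:50, 12:55–13:15, 17:45–18:50.
Zheng → UTC: 02:00–02:30, 03:30–04:35, 04:55–06:40, 07:10–08:55, 10:10–14:00.
Elena → UTC: 08:00–09:10, 09:40–11:20, 11:25–13:20, 16:25–16:40.
Uma ∩ Yusuf: 13:00–13:15, 17:45–18:50.
Uma ∩ Yusuf ∩ Zheng: 13:00–13:15.
Uma ∩ Yusuf ∩ Zheng ∩ Elena: 13:00–13:15.
Windows ≥ 15 min: 13:00–13:15.
Earliest such window starts at 13:00.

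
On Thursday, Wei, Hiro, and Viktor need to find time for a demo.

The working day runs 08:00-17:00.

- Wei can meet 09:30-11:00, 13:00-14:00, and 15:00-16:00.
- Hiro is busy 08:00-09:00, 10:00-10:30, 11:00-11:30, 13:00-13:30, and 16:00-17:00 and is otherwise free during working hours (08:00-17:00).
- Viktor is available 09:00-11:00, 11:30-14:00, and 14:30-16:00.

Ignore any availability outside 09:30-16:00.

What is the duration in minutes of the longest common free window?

60 minutes

Hiro free within 08:00–17:00: 09:00–10:00, 10:30–11:00, 11:30–13:00, 13:30–16:00.
Wei ∩ Hiro: 09:30–10:00, 10:30–11:00, 13:30–14:00, 15:00–16:00.
Wei ∩ Hiro ∩ Viktor: 09:30–10:00, 10:30–11:00, 13:30–14:00, 15:00–16:00.
Restricted to 09:30–16:00: 09:30–10:00, 10:30–11:00, 13:30–14:00, 15:00–16:00.
Common window lengths: 30, 30, 30, 60 min; longest is 60.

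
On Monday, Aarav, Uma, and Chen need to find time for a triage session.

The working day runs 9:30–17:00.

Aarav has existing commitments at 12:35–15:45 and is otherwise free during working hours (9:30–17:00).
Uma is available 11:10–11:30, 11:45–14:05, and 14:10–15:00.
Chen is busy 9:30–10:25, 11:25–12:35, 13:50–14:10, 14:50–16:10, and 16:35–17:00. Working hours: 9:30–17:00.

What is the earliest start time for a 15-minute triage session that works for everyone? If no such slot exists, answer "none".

Aarav free within 09:30–17:00: 09:30–12:35, 15:45–17:00.
Chen free within 09:30–17:00: 10:25–11:25, 12:35–13:50, 14:10–14:50, 16:10–16:35.
Aarav ∩ Uma: 11:10–11:30, 11:45–12:35.
Aarav ∩ Uma ∩ Chen: 11:10–11:25.
Windows ≥ 15 min: 11:10–11:25.
Earliest such window starts at 11:10.

11:10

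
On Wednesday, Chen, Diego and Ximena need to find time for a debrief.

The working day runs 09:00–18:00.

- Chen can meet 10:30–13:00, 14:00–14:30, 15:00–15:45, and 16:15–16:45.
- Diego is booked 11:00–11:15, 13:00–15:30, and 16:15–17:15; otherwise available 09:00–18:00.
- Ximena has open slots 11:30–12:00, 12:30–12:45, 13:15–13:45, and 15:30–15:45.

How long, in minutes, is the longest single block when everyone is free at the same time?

Diego free within 09:00–18:00: 09:00–11:00, 11:15–13:00, 15:30–16:15, 17:15–18:00.
Chen ∩ Diego: 10:30–11:00, 11:15–13:00, 15:30–15:45.
Chen ∩ Diego ∩ Ximena: 11:30–12:00, 12:30–12:45, 15:30–15:45.
Common window lengths: 30, 15, 15 min; longest is 30.

30 minutes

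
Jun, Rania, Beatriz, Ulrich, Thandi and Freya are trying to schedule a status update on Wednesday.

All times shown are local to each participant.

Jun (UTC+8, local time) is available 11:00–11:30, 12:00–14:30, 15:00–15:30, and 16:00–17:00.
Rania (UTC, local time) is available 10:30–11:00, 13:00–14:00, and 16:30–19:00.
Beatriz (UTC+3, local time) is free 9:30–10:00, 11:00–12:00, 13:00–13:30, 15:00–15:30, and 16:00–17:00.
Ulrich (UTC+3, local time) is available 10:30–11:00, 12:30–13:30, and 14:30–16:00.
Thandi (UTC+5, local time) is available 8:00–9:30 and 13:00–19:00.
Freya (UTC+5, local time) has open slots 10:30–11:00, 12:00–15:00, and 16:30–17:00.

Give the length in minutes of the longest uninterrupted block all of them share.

Jun → UTC: 03:00–03:30, 04:00–06:30, 07:00–07:30, 08:00–09:00.
Rania → UTC: 10:30–11:00, 13:00–14:00, 16:30–19:00.
Beatriz → UTC: 06:30–07:00, 08:00–09:00, 10:00–10:30, 12:00–12:30, 13:00–14:00.
Ulrich → UTC: 07:30–08:00, 09:30–10:30, 11:30–13:00.
Thandi → UTC: 03:00–04:30, 08:00–14:00.
Freya → UTC: 05:30–06:00, 07:00–10:00, 11:30–12:00.
Jun ∩ Rania: (none).
Jun ∩ Rania ∩ Beatriz: (none).
Jun ∩ Rania ∩ Beatriz ∩ Ulrich: (none).
Jun ∩ Rania ∩ Beatriz ∩ Ulrich ∩ Thandi: (none).
Jun ∩ Rania ∩ Beatriz ∩ Ulrich ∩ Thandi ∩ Freya: (none).
No common window.

0 minutes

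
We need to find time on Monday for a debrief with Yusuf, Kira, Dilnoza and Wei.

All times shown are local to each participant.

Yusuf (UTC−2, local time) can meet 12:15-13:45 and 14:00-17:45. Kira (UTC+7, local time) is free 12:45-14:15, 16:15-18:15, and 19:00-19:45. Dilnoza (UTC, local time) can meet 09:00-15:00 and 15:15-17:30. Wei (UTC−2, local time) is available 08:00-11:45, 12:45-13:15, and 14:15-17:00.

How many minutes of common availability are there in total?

Yusuf → UTC: 14:15–15:45, 16:00–19:45.
Kira → UTC: 05:45–07:15, 09:15–11:15, 12:00–12:45.
Dilnoza → UTC: 09:00–15:00, 15:15–17:30.
Wei → UTC: 10:00–13:45, 14:45–15:15, 16:15–19:00.
Yusuf ∩ Kira: (none).
Yusuf ∩ Kira ∩ Dilnoza: (none).
Yusuf ∩ Kira ∩ Dilnoza ∩ Wei: (none).
Total common minutes: 0.

0 minutes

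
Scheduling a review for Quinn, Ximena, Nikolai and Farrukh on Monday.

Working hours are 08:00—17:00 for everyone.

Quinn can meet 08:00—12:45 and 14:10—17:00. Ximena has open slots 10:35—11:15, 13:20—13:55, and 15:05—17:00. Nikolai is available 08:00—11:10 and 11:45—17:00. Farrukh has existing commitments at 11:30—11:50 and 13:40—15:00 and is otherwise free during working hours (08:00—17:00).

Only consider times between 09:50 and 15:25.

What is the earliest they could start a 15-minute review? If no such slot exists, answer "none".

10:35

Farrukh free within 08:00–17:00: 08:00–11:30, 11:50–13:40, 15:00–17:00.
Quinn ∩ Ximena: 10:35–11:15, 15:05–17:00.
Quinn ∩ Ximena ∩ Nikolai: 10:35–11:10, 15:05–17:00.
Quinn ∩ Ximena ∩ Nikolai ∩ Farrukh: 10:35–11:10, 15:05–17:00.
Restricted to 09:50–15:25: 10:35–11:10, 15:05–15:25.
Windows ≥ 15 min: 10:35–11:10, 15:05–15:25.
Earliest such window starts at 10:35.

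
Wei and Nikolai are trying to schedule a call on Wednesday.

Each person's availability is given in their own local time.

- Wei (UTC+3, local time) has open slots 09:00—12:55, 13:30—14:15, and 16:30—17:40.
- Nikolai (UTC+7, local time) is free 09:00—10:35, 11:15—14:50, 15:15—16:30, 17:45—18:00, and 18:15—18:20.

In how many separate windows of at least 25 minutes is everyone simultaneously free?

Wei → UTC: 06:00–09:55, 10:30–11:15, 13:30–14:40.
Nikolai → UTC: 02:00–03:35, 04:15–07:50, 08:15–09:30, 10:45–11:00, 11:15–11:20.
Wei ∩ Nikolai: 06:00–07:50, 08:15–09:30, 10:45–11:00.
Windows ≥ 25 min: 06:00–07:50, 08:15–09:30.
That's 2 windows.

2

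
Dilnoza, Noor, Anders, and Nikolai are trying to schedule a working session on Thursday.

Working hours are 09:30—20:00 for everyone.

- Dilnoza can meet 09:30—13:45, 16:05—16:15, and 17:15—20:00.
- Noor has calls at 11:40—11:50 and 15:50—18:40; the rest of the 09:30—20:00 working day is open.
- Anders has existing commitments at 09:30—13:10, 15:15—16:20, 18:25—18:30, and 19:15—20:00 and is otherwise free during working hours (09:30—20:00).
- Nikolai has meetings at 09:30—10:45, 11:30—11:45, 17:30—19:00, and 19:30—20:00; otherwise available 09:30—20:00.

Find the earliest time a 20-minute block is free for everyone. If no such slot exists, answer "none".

Noor free within 09:30–20:00: 09:30–11:40, 11:50–15:50, 18:40–20:00.
Anders free within 09:30–20:00: 13:10–15:15, 16:20–18:25, 18:30–19:15.
Nikolai free within 09:30–20:00: 10:45–11:30, 11:45–17:30, 19:00–19:30.
Dilnoza ∩ Noor: 09:30–11:40, 11:50–13:45, 18:40–20:00.
Dilnoza ∩ Noor ∩ Anders: 13:10–13:45, 18:40–19:15.
Dilnoza ∩ Noor ∩ Anders ∩ Nikolai: 13:10–13:45, 19:00–19:15.
Windows ≥ 20 min: 13:10–13:45.
Earliest such window starts at 13:10.

13:10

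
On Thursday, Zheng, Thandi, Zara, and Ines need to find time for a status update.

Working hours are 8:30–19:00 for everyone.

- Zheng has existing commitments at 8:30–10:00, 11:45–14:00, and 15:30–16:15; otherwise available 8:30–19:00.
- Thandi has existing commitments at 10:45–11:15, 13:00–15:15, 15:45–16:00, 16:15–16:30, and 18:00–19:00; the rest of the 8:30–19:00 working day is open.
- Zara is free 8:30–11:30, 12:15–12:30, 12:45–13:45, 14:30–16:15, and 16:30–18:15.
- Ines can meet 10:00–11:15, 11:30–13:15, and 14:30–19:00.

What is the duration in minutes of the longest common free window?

Zheng free within 08:30–19:00: 10:00–11:45, 14:00–15:30, 16:15–19:00.
Thandi free within 08:30–19:00: 08:30–10:45, 11:15–13:00, 15:15–15:45, 16:00–16:15, 16:30–18:00.
Zheng ∩ Thandi: 10:00–10:45, 11:15–11:45, 15:15–15:30, 16:30–18:00.
Zheng ∩ Thandi ∩ Zara: 10:00–10:45, 11:15–11:30, 15:15–15:30, 16:30–18:00.
Zheng ∩ Thandi ∩ Zara ∩ Ines: 10:00–10:45, 15:15–15:30, 16:30–18:00.
Common window lengths: 45, 15, 90 min; longest is 90.

90 minutes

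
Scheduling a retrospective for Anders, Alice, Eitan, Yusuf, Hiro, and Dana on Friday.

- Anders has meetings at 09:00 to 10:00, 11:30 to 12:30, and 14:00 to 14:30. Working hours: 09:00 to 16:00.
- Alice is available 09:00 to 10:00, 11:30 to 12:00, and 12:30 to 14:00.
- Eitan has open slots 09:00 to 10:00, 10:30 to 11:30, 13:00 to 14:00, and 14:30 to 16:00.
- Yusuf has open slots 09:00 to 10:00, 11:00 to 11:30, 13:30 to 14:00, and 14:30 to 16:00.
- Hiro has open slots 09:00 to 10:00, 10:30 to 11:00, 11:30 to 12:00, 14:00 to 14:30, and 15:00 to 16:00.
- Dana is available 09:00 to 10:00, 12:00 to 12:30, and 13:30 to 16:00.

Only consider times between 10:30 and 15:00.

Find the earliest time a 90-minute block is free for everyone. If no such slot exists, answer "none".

none

Anders free within 09:00–16:00: 10:00–11:30, 12:30–14:00, 14:30–16:00.
Anders ∩ Alice: 12:30–14:00.
Anders ∩ Alice ∩ Eitan: 13:00–14:00.
Anders ∩ Alice ∩ Eitan ∩ Yusuf: 13:30–14:00.
Anders ∩ Alice ∩ Eitan ∩ Yusuf ∩ Hiro: (none).
Anders ∩ Alice ∩ Eitan ∩ Yusuf ∩ Hiro ∩ Dana: (none).
Restricted to 10:30–15:00: (none).
Windows ≥ 90 min: (none).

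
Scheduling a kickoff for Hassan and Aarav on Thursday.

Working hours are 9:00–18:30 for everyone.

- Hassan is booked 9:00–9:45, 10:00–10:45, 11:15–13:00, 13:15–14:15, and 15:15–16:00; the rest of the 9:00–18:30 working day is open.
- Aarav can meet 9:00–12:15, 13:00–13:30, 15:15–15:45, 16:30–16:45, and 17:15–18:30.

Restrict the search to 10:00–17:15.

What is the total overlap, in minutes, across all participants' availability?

60 minutes

Hassan free within 09:00–18:30: 09:45–10:00, 10:45–11:15, 13:00–13:15, 14:15–15:15, 16:00–18:30.
Hassan ∩ Aarav: 09:45–10:00, 10:45–11:15, 13:00–13:15, 16:30–16:45, 17:15–18:30.
Restricted to 10:00–17:15: 10:45–11:15, 13:00–13:15, 16:30–16:45.
Total common minutes: 30 + 15 + 15 = 60.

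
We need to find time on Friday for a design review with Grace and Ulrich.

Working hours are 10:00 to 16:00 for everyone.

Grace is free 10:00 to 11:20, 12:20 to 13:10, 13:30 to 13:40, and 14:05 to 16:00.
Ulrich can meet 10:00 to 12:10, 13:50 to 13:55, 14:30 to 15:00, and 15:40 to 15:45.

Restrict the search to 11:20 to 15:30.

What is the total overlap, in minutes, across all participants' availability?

30 minutes

Grace ∩ Ulrich: 10:00–11:20, 14:30–15:00, 15:40–15:45.
Restricted to 11:20–15:30: 14:30–15:00.
Total common minutes: 30.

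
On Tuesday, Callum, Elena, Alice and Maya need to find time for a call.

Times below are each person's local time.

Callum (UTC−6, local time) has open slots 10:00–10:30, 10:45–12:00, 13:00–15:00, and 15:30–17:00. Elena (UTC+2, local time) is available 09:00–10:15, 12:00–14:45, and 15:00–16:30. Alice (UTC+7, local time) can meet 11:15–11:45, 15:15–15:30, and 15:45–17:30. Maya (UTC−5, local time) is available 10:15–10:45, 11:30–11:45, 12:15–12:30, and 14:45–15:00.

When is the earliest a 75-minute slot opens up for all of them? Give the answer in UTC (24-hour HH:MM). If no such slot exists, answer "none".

Callum → UTC: 16:00–16:30, 16:45–18:00, 19:00–21:00, 21:30–23:00.
Elena → UTC: 07:00–08:15, 10:00–12:45, 13:00–14:30.
Alice → UTC: 04:15–04:45, 08:15–08:30, 08:45–10:30.
Maya → UTC: 15:15–15:45, 16:30–16:45, 17:15–17:30, 19:45–20:00.
Callum ∩ Elena: (none).
Callum ∩ Elena ∩ Alice: (none).
Callum ∩ Elena ∩ Alice ∩ Maya: (none).
Windows ≥ 75 min: (none).

none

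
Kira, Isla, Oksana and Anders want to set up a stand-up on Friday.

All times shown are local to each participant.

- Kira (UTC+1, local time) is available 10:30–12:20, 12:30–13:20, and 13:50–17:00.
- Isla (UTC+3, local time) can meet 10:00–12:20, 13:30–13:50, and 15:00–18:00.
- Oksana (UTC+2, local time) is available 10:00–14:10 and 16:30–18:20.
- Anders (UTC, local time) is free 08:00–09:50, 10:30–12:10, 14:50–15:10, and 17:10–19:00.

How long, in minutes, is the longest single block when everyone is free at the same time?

20 minutes

Kira → UTC: 09:30–11:20, 11:30–12:20, 12:50–16:00.
Isla → UTC: 07:00–09:20, 10:30–10:50, 12:00–15:00.
Oksana → UTC: 08:00–12:10, 14:30–16:20.
Anders → UTC: 08:00–09:50, 10:30–12:10, 14:50–15:10, 17:10–19:00.
Kira ∩ Isla: 10:30–10:50, 12:00–12:20, 12:50–15:00.
Kira ∩ Isla ∩ Oksana: 10:30–10:50, 12:00–12:10, 14:30–15:00.
Kira ∩ Isla ∩ Oksana ∩ Anders: 10:30–10:50, 12:00–12:10, 14:50–15:00.
Common window lengths: 20, 10, 10 min; longest is 20.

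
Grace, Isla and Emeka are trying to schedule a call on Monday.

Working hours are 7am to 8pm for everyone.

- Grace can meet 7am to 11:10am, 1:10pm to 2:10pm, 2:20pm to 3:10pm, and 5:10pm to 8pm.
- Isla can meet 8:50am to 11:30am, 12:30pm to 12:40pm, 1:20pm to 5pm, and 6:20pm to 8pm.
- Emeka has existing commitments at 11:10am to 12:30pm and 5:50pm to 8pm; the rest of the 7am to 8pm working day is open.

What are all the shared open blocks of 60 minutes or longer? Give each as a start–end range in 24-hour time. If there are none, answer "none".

08:50–11:10

Emeka free within 07:00–20:00: 07:00–11:10, 12:30–17:50.
Grace ∩ Isla: 08:50–11:10, 13:20–14:10, 14:20–15:10, 18:20–20:00.
Grace ∩ Isla ∩ Emeka: 08:50–11:10, 13:20–14:10, 14:20–15:10.
Windows ≥ 60 min: 08:50–11:10.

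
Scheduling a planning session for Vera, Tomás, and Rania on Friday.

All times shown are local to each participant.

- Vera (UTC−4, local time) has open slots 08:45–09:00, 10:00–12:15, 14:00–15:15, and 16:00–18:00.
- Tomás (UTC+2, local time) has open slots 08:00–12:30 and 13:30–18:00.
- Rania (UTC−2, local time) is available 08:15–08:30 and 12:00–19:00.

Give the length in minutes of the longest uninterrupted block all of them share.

120 minutes

Vera → UTC: 12:45–13:00, 14:00–16:15, 18:00–19:15, 20:00–22:00.
Tomás → UTC: 06:00–10:30, 11:30–16:00.
Rania → UTC: 10:15–10:30, 14:00–21:00.
Vera ∩ Tomás: 12:45–13:00, 14:00–16:00.
Vera ∩ Tomás ∩ Rania: 14:00–16:00.
Single common window of 120 minutes.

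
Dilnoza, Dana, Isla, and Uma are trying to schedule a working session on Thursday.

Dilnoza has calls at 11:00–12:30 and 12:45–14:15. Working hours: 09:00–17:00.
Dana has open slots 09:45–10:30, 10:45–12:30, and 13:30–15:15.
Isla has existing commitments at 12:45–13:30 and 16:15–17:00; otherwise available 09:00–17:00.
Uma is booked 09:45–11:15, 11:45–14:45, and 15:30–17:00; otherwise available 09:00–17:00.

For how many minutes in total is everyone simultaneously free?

Dilnoza free within 09:00–17:00: 09:00–11:00, 12:30–12:45, 14:15–17:00.
Isla free within 09:00–17:00: 09:00–12:45, 13:30–16:15.
Uma free within 09:00–17:00: 09:00–09:45, 11:15–11:45, 14:45–15:30.
Dilnoza ∩ Dana: 09:45–10:30, 10:45–11:00, 14:15–15:15.
Dilnoza ∩ Dana ∩ Isla: 09:45–10:30, 10:45–11:00, 14:15–15:15.
Dilnoza ∩ Dana ∩ Isla ∩ Uma: 14:45–15:15.
Total common minutes: 30.

30 minutes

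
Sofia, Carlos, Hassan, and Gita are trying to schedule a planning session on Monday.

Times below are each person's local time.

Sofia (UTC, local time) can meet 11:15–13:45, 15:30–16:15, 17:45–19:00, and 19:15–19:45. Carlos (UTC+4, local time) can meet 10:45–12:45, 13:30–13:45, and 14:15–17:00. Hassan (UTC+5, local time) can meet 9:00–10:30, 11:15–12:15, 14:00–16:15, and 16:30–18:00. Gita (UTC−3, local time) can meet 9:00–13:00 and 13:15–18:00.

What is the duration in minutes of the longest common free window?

60 minutes

Sofia → UTC: 11:15–13:45, 15:30–16:15, 17:45–19:00, 19:15–19:45.
Carlos → UTC: 06:45–08:45, 09:30–09:45, 10:15–13:00.
Hassan → UTC: 04:00–05:30, 06:15–07:15, 09:00–11:15, 11:30–13:00.
Gita → UTC: 12:00–16:00, 16:15–21:00.
Sofia ∩ Carlos: 11:15–13:00.
Sofia ∩ Carlos ∩ Hassan: 11:30–13:00.
Sofia ∩ Carlos ∩ Hassan ∩ Gita: 12:00–13:00.
Single common window of 60 minutes.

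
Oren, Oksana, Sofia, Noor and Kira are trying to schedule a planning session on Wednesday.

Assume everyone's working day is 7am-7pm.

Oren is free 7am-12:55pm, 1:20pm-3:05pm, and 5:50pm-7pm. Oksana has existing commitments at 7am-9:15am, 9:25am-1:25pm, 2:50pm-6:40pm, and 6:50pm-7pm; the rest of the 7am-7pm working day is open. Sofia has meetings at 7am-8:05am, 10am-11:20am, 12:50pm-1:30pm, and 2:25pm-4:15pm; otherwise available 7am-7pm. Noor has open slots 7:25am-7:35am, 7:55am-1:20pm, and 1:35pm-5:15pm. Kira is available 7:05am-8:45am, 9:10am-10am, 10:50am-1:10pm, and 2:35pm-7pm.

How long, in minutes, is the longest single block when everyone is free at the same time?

10 minutes

Oksana free within 07:00–19:00: 09:15–09:25, 13:25–14:50, 18:40–18:50.
Sofia free within 07:00–19:00: 08:05–10:00, 11:20–12:50, 13:30–14:25, 16:15–19:00.
Oren ∩ Oksana: 09:15–09:25, 13:25–14:50, 18:40–18:50.
Oren ∩ Oksana ∩ Sofia: 09:15–09:25, 13:30–14:25, 18:40–18:50.
Oren ∩ Oksana ∩ Sofia ∩ Noor: 09:15–09:25, 13:35–14:25.
Oren ∩ Oksana ∩ Sofia ∩ Noor ∩ Kira: 09:15–09:25.
Single common window of 10 minutes.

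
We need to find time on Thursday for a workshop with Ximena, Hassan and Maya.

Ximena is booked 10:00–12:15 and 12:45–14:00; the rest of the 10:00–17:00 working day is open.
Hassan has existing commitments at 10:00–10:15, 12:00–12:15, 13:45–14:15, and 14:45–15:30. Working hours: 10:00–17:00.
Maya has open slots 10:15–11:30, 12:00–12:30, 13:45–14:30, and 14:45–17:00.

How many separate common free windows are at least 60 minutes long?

Ximena free within 10:00–17:00: 12:15–12:45, 14:00–17:00.
Hassan free within 10:00–17:00: 10:15–12:00, 12:15–13:45, 14:15–14:45, 15:30–17:00.
Ximena ∩ Hassan: 12:15–12:45, 14:15–14:45, 15:30–17:00.
Ximena ∩ Hassan ∩ Maya: 12:15–12:30, 14:15–14:30, 15:30–17:00.
Windows ≥ 60 min: 15:30–17:00.
That's 1 window.

1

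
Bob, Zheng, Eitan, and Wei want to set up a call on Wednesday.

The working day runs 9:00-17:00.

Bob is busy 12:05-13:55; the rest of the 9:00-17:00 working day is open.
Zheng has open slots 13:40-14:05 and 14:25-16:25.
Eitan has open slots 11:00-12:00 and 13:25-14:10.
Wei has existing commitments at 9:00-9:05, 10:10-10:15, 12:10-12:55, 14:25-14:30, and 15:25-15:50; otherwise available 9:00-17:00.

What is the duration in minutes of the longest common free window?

Bob free within 09:00–17:00: 09:00–12:05, 13:55–17:00.
Wei free within 09:00–17:00: 09:05–10:10, 10:15–12:10, 12:55–14:25, 14:30–15:25, 15:50–17:00.
Bob ∩ Zheng: 13:55–14:05, 14:25–16:25.
Bob ∩ Zheng ∩ Eitan: 13:55–14:05.
Bob ∩ Zheng ∩ Eitan ∩ Wei: 13:55–14:05.
Single common window of 10 minutes.

10 minutes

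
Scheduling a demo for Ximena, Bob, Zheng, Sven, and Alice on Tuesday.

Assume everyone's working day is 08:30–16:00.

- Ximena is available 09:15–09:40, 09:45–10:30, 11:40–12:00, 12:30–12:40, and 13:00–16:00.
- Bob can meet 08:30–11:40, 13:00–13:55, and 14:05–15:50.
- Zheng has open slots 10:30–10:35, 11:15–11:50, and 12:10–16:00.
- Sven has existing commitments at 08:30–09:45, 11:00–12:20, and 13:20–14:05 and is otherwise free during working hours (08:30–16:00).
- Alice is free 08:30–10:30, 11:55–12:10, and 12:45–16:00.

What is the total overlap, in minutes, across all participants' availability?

Sven free within 08:30–16:00: 09:45–11:00, 12:20–13:20, 14:05–16:00.
Ximena ∩ Bob: 09:15–09:40, 09:45–10:30, 13:00–13:55, 14:05–15:50.
Ximena ∩ Bob ∩ Zheng: 13:00–13:55, 14:05–15:50.
Ximena ∩ Bob ∩ Zheng ∩ Sven: 13:00–13:20, 14:05–15:50.
Ximena ∩ Bob ∩ Zheng ∩ Sven ∩ Alice: 13:00–13:20, 14:05–15:50.
Total common minutes: 20 + 105 = 125.

125 minutes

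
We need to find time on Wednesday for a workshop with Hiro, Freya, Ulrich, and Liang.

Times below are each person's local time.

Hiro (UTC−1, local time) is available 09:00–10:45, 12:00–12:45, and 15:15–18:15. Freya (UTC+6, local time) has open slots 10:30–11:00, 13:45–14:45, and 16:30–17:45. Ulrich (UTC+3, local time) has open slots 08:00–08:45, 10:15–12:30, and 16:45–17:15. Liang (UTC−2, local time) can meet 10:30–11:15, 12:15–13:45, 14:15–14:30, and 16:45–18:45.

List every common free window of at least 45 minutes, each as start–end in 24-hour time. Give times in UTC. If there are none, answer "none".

none

Hiro → UTC: 10:00–11:45, 13:00–13:45, 16:15–19:15.
Freya → UTC: 04:30–05:00, 07:45–08:45, 10:30–11:45.
Ulrich → UTC: 05:00–05:45, 07:15–09:30, 13:45–14:15.
Liang → UTC: 12:30–13:15, 14:15–15:45, 16:15–16:30, 18:45–20:45.
Hiro ∩ Freya: 10:30–11:45.
Hiro ∩ Freya ∩ Ulrich: (none).
Hiro ∩ Freya ∩ Ulrich ∩ Liang: (none).
Windows ≥ 45 min: (none).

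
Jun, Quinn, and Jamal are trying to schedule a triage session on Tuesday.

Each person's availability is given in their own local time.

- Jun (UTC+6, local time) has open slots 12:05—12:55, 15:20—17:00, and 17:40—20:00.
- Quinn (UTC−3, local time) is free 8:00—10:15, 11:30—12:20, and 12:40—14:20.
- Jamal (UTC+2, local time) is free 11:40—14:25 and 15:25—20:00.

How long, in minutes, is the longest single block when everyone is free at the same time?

45 minutes

Jun → UTC: 06:05–06:55, 09:20–11:00, 11:40–14:00.
Quinn → UTC: 11:00–13:15, 14:30–15:20, 15:40–17:20.
Jamal → UTC: 09:40–12:25, 13:25–18:00.
Jun ∩ Quinn: 11:40–13:15.
Jun ∩ Quinn ∩ Jamal: 11:40–12:25.
Single common window of 45 minutes.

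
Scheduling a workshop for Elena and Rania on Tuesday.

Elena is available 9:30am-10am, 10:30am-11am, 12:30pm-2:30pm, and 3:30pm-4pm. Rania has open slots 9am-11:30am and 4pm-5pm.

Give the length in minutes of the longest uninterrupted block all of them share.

30 minutes

Elena ∩ Rania: 09:30–10:00, 10:30–11:00.
Common window lengths: 30, 30 min; longest is 30.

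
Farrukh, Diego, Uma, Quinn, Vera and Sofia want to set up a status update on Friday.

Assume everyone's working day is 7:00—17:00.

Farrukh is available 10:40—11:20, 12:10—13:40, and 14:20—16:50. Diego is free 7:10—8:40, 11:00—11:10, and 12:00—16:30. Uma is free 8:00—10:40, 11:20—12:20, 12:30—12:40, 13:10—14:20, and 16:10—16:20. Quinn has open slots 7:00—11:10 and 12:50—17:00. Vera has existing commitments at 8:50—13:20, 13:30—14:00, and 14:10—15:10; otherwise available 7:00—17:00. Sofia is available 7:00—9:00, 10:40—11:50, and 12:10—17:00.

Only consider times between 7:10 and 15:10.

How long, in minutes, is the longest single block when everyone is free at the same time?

Vera free within 07:00–17:00: 07:00–08:50, 13:20–13:30, 14:00–14:10, 15:10–17:00.
Farrukh ∩ Diego: 11:00–11:10, 12:10–13:40, 14:20–16:30.
Farrukh ∩ Diego ∩ Uma: 12:10–12:20, 12:30–12:40, 13:10–13:40, 16:10–16:20.
Farrukh ∩ Diego ∩ Uma ∩ Quinn: 13:10–13:40, 16:10–16:20.
Farrukh ∩ Diego ∩ Uma ∩ Quinn ∩ Vera: 13:20–13:30, 16:10–16:20.
Farrukh ∩ Diego ∩ Uma ∩ Quinn ∩ Vera ∩ Sofia: 13:20–13:30, 16:10–16:20.
Restricted to 07:10–15:10: 13:20–13:30.
Single common window of 10 minutes.

10 minutes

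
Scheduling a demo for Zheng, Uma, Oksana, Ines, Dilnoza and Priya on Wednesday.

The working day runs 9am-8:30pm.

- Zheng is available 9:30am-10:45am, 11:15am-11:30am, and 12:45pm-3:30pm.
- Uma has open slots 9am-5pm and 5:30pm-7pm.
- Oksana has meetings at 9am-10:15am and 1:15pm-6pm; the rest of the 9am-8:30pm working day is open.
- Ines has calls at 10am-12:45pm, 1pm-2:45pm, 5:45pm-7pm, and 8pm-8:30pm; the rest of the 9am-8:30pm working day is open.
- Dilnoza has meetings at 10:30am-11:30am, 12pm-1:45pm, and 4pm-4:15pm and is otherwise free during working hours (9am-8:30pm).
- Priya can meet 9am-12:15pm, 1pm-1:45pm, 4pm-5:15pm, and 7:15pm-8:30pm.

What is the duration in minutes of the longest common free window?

0 minutes

Oksana free within 09:00–20:30: 10:15–13:15, 18:00–20:30.
Ines free within 09:00–20:30: 09:00–10:00, 12:45–13:00, 14:45–17:45, 19:00–20:00.
Dilnoza free within 09:00–20:30: 09:00–10:30, 11:30–12:00, 13:45–16:00, 16:15–20:30.
Zheng ∩ Uma: 09:30–10:45, 11:15–11:30, 12:45–15:30.
Zheng ∩ Uma ∩ Oksana: 10:15–10:45, 11:15–11:30, 12:45–13:15.
Zheng ∩ Uma ∩ Oksana ∩ Ines: 12:45–13:00.
Zheng ∩ Uma ∩ Oksana ∩ Ines ∩ Dilnoza: (none).
Zheng ∩ Uma ∩ Oksana ∩ Ines ∩ Dilnoza ∩ Priya: (none).
No common window.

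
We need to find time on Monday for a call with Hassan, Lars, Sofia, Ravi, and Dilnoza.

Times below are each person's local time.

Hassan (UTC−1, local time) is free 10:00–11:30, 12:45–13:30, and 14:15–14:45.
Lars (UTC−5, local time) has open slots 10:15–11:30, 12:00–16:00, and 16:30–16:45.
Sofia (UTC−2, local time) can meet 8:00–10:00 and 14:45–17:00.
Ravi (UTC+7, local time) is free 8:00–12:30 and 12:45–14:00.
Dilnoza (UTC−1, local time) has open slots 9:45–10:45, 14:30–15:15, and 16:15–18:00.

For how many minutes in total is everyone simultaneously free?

0 minutes

Hassan → UTC: 11:00–12:30, 13:45–14:30, 15:15–15:45.
Lars → UTC: 15:15–16:30, 17:00–21:00, 21:30–21:45.
Sofia → UTC: 10:00–12:00, 16:45–19:00.
Ravi → UTC: 01:00–05:30, 05:45–07:00.
Dilnoza → UTC: 10:45–11:45, 15:30–16:15, 17:15–19:00.
Hassan ∩ Lars: 15:15–15:45.
Hassan ∩ Lars ∩ Sofia: (none).
Hassan ∩ Lars ∩ Sofia ∩ Ravi: (none).
Hassan ∩ Lars ∩ Sofia ∩ Ravi ∩ Dilnoza: (none).
Total common minutes: 0.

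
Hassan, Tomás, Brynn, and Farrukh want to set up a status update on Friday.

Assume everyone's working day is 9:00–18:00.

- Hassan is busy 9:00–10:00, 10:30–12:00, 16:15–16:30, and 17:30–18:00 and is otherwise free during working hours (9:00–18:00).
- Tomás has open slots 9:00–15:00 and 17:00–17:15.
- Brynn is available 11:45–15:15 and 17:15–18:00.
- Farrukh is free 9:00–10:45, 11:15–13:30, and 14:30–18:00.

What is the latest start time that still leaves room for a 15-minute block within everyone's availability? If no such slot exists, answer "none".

Hassan free within 09:00–18:00: 10:00–10:30, 12:00–16:15, 16:30–17:30.
Hassan ∩ Tomás: 10:00–10:30, 12:00–15:00, 17:00–17:15.
Hassan ∩ Tomás ∩ Brynn: 12:00–15:00.
Hassan ∩ Tomás ∩ Brynn ∩ Farrukh: 12:00–13:30, 14:30–15:00.
Windows ≥ 15 min: 12:00–13:30, 14:30–15:00.
Latest start in the last window 14:30–15:00 is 15:00 − 15 min = 14:45.

14:45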